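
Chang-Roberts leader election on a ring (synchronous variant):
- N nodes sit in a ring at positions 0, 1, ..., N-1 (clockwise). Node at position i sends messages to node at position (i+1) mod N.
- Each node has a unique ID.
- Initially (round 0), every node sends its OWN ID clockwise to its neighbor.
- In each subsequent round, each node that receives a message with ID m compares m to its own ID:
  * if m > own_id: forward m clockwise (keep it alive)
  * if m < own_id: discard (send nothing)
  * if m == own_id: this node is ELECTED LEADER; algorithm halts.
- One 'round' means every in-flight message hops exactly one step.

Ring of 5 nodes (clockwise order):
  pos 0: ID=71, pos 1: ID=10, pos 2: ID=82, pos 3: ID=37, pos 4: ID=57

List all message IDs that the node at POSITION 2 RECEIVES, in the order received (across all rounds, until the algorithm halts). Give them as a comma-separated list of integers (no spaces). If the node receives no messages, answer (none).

Answer: 10,71,82

Derivation:
Round 1: pos1(id10) recv 71: fwd; pos2(id82) recv 10: drop; pos3(id37) recv 82: fwd; pos4(id57) recv 37: drop; pos0(id71) recv 57: drop
Round 2: pos2(id82) recv 71: drop; pos4(id57) recv 82: fwd
Round 3: pos0(id71) recv 82: fwd
Round 4: pos1(id10) recv 82: fwd
Round 5: pos2(id82) recv 82: ELECTED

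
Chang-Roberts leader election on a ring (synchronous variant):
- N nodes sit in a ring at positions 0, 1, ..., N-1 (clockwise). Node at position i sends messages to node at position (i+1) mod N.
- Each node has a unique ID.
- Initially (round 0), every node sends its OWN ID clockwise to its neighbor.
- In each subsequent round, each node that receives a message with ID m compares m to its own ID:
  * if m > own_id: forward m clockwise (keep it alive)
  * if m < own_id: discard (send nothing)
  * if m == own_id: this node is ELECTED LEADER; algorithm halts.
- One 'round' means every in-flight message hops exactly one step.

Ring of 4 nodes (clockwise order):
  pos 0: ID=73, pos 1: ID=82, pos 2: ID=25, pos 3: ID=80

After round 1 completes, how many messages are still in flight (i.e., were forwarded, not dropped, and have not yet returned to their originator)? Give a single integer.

Answer: 2

Derivation:
Round 1: pos1(id82) recv 73: drop; pos2(id25) recv 82: fwd; pos3(id80) recv 25: drop; pos0(id73) recv 80: fwd
After round 1: 2 messages still in flight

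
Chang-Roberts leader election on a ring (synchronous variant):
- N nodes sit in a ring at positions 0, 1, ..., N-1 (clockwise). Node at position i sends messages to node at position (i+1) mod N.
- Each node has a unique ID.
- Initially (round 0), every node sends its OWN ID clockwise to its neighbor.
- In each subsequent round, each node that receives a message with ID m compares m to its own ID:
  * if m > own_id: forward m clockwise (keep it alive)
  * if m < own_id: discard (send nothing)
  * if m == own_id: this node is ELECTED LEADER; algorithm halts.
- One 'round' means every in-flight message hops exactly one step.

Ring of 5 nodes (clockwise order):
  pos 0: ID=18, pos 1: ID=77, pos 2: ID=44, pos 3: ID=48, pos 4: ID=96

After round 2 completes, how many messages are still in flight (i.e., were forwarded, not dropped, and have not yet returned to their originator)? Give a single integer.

Round 1: pos1(id77) recv 18: drop; pos2(id44) recv 77: fwd; pos3(id48) recv 44: drop; pos4(id96) recv 48: drop; pos0(id18) recv 96: fwd
Round 2: pos3(id48) recv 77: fwd; pos1(id77) recv 96: fwd
After round 2: 2 messages still in flight

Answer: 2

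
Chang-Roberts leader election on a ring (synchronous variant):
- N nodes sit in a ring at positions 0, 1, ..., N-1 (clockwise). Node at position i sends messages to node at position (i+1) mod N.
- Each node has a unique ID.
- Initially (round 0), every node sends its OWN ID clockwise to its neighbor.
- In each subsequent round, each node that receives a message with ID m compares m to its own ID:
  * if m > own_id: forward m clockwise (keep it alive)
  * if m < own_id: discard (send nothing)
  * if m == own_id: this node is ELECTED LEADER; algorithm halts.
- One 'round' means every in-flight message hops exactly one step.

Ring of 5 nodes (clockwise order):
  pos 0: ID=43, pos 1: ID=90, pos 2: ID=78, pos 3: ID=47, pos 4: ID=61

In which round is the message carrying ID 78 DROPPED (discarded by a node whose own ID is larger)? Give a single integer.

Answer: 4

Derivation:
Round 1: pos1(id90) recv 43: drop; pos2(id78) recv 90: fwd; pos3(id47) recv 78: fwd; pos4(id61) recv 47: drop; pos0(id43) recv 61: fwd
Round 2: pos3(id47) recv 90: fwd; pos4(id61) recv 78: fwd; pos1(id90) recv 61: drop
Round 3: pos4(id61) recv 90: fwd; pos0(id43) recv 78: fwd
Round 4: pos0(id43) recv 90: fwd; pos1(id90) recv 78: drop
Round 5: pos1(id90) recv 90: ELECTED
Message ID 78 originates at pos 2; dropped at pos 1 in round 4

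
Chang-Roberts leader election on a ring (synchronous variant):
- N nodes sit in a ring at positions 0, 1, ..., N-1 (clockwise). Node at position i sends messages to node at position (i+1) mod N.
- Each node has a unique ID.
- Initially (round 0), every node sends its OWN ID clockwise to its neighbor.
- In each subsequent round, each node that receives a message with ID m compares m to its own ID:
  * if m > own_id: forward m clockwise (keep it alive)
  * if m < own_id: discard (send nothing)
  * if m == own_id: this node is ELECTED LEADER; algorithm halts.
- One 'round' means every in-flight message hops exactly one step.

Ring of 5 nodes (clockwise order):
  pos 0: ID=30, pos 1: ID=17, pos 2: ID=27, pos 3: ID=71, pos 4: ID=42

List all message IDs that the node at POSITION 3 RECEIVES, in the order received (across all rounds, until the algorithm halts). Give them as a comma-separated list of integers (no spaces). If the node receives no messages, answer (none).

Round 1: pos1(id17) recv 30: fwd; pos2(id27) recv 17: drop; pos3(id71) recv 27: drop; pos4(id42) recv 71: fwd; pos0(id30) recv 42: fwd
Round 2: pos2(id27) recv 30: fwd; pos0(id30) recv 71: fwd; pos1(id17) recv 42: fwd
Round 3: pos3(id71) recv 30: drop; pos1(id17) recv 71: fwd; pos2(id27) recv 42: fwd
Round 4: pos2(id27) recv 71: fwd; pos3(id71) recv 42: drop
Round 5: pos3(id71) recv 71: ELECTED

Answer: 27,30,42,71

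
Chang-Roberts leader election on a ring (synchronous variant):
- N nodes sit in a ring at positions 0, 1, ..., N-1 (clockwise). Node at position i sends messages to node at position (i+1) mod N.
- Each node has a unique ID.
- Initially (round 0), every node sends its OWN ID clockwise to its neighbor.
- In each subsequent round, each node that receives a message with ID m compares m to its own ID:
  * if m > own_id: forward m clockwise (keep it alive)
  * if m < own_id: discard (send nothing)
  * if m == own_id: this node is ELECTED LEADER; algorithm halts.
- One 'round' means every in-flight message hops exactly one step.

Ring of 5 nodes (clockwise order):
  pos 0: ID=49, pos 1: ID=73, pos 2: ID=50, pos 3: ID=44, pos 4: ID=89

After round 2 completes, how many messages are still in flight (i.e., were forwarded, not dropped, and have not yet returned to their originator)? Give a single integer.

Round 1: pos1(id73) recv 49: drop; pos2(id50) recv 73: fwd; pos3(id44) recv 50: fwd; pos4(id89) recv 44: drop; pos0(id49) recv 89: fwd
Round 2: pos3(id44) recv 73: fwd; pos4(id89) recv 50: drop; pos1(id73) recv 89: fwd
After round 2: 2 messages still in flight

Answer: 2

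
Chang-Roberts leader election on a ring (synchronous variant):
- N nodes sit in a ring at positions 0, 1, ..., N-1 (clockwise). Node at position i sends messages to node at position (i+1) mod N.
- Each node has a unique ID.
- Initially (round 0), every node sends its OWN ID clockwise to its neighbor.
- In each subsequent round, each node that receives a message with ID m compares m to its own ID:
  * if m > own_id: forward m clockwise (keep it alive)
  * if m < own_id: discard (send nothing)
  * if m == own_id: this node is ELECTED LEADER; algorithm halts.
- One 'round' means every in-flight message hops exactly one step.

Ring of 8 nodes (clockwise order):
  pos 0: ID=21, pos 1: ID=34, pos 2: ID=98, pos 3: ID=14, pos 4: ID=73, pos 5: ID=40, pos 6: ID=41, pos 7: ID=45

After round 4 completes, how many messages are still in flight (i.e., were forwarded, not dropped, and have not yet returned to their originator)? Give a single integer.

Round 1: pos1(id34) recv 21: drop; pos2(id98) recv 34: drop; pos3(id14) recv 98: fwd; pos4(id73) recv 14: drop; pos5(id40) recv 73: fwd; pos6(id41) recv 40: drop; pos7(id45) recv 41: drop; pos0(id21) recv 45: fwd
Round 2: pos4(id73) recv 98: fwd; pos6(id41) recv 73: fwd; pos1(id34) recv 45: fwd
Round 3: pos5(id40) recv 98: fwd; pos7(id45) recv 73: fwd; pos2(id98) recv 45: drop
Round 4: pos6(id41) recv 98: fwd; pos0(id21) recv 73: fwd
After round 4: 2 messages still in flight

Answer: 2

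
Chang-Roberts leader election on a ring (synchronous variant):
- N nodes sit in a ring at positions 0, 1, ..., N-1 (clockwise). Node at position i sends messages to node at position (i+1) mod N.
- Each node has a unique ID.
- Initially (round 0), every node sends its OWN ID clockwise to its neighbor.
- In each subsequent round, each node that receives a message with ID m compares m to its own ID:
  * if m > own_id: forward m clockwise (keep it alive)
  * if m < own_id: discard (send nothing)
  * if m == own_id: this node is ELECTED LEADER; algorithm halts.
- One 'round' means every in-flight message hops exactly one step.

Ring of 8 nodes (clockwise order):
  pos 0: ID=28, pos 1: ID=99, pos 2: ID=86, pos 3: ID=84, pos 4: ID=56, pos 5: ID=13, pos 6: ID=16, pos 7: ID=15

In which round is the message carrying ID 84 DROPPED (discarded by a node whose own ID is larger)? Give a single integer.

Answer: 6

Derivation:
Round 1: pos1(id99) recv 28: drop; pos2(id86) recv 99: fwd; pos3(id84) recv 86: fwd; pos4(id56) recv 84: fwd; pos5(id13) recv 56: fwd; pos6(id16) recv 13: drop; pos7(id15) recv 16: fwd; pos0(id28) recv 15: drop
Round 2: pos3(id84) recv 99: fwd; pos4(id56) recv 86: fwd; pos5(id13) recv 84: fwd; pos6(id16) recv 56: fwd; pos0(id28) recv 16: drop
Round 3: pos4(id56) recv 99: fwd; pos5(id13) recv 86: fwd; pos6(id16) recv 84: fwd; pos7(id15) recv 56: fwd
Round 4: pos5(id13) recv 99: fwd; pos6(id16) recv 86: fwd; pos7(id15) recv 84: fwd; pos0(id28) recv 56: fwd
Round 5: pos6(id16) recv 99: fwd; pos7(id15) recv 86: fwd; pos0(id28) recv 84: fwd; pos1(id99) recv 56: drop
Round 6: pos7(id15) recv 99: fwd; pos0(id28) recv 86: fwd; pos1(id99) recv 84: drop
Round 7: pos0(id28) recv 99: fwd; pos1(id99) recv 86: drop
Round 8: pos1(id99) recv 99: ELECTED
Message ID 84 originates at pos 3; dropped at pos 1 in round 6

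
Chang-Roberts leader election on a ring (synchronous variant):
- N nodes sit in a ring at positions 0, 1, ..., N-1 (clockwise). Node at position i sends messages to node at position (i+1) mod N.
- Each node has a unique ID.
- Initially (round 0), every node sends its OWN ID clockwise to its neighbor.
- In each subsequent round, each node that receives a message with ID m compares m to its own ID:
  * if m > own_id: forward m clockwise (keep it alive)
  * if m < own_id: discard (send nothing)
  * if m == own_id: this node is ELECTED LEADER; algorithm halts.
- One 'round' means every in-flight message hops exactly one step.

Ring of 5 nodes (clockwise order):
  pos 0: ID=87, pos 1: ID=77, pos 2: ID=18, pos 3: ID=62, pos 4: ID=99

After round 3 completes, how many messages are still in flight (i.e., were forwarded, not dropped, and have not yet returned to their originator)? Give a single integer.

Round 1: pos1(id77) recv 87: fwd; pos2(id18) recv 77: fwd; pos3(id62) recv 18: drop; pos4(id99) recv 62: drop; pos0(id87) recv 99: fwd
Round 2: pos2(id18) recv 87: fwd; pos3(id62) recv 77: fwd; pos1(id77) recv 99: fwd
Round 3: pos3(id62) recv 87: fwd; pos4(id99) recv 77: drop; pos2(id18) recv 99: fwd
After round 3: 2 messages still in flight

Answer: 2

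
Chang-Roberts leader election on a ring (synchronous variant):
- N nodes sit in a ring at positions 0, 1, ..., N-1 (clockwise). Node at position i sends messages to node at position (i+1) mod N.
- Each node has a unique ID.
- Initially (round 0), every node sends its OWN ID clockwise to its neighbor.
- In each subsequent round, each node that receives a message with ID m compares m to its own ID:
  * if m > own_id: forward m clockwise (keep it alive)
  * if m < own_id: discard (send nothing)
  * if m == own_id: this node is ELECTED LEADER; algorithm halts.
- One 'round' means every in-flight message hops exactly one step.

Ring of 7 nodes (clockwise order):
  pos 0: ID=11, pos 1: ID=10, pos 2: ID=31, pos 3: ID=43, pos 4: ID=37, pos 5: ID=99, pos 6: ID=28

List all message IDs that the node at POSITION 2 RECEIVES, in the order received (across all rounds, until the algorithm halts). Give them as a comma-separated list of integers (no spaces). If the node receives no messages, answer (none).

Answer: 10,11,28,99

Derivation:
Round 1: pos1(id10) recv 11: fwd; pos2(id31) recv 10: drop; pos3(id43) recv 31: drop; pos4(id37) recv 43: fwd; pos5(id99) recv 37: drop; pos6(id28) recv 99: fwd; pos0(id11) recv 28: fwd
Round 2: pos2(id31) recv 11: drop; pos5(id99) recv 43: drop; pos0(id11) recv 99: fwd; pos1(id10) recv 28: fwd
Round 3: pos1(id10) recv 99: fwd; pos2(id31) recv 28: drop
Round 4: pos2(id31) recv 99: fwd
Round 5: pos3(id43) recv 99: fwd
Round 6: pos4(id37) recv 99: fwd
Round 7: pos5(id99) recv 99: ELECTED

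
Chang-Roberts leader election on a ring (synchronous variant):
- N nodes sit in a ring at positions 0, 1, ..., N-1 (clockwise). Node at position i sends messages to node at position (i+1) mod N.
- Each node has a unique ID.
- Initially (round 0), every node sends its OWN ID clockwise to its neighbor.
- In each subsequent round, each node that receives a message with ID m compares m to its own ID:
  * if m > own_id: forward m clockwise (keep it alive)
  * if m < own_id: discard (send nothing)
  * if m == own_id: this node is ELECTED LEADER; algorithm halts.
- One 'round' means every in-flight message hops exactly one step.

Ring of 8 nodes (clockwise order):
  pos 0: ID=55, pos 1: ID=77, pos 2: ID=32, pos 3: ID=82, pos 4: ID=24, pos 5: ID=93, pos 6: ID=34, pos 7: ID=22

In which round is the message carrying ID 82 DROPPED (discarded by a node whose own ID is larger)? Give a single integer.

Answer: 2

Derivation:
Round 1: pos1(id77) recv 55: drop; pos2(id32) recv 77: fwd; pos3(id82) recv 32: drop; pos4(id24) recv 82: fwd; pos5(id93) recv 24: drop; pos6(id34) recv 93: fwd; pos7(id22) recv 34: fwd; pos0(id55) recv 22: drop
Round 2: pos3(id82) recv 77: drop; pos5(id93) recv 82: drop; pos7(id22) recv 93: fwd; pos0(id55) recv 34: drop
Round 3: pos0(id55) recv 93: fwd
Round 4: pos1(id77) recv 93: fwd
Round 5: pos2(id32) recv 93: fwd
Round 6: pos3(id82) recv 93: fwd
Round 7: pos4(id24) recv 93: fwd
Round 8: pos5(id93) recv 93: ELECTED
Message ID 82 originates at pos 3; dropped at pos 5 in round 2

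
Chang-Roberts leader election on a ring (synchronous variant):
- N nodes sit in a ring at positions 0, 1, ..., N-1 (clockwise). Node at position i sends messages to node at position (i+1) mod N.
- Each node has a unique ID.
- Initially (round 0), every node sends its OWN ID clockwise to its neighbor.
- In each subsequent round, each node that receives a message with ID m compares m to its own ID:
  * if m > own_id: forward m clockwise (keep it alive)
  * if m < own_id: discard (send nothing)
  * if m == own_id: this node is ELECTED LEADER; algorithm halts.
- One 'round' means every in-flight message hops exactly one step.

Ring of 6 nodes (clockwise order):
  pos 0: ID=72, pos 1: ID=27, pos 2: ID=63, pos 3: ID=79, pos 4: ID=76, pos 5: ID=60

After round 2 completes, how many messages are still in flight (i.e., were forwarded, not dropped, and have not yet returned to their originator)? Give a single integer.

Answer: 3

Derivation:
Round 1: pos1(id27) recv 72: fwd; pos2(id63) recv 27: drop; pos3(id79) recv 63: drop; pos4(id76) recv 79: fwd; pos5(id60) recv 76: fwd; pos0(id72) recv 60: drop
Round 2: pos2(id63) recv 72: fwd; pos5(id60) recv 79: fwd; pos0(id72) recv 76: fwd
After round 2: 3 messages still in flight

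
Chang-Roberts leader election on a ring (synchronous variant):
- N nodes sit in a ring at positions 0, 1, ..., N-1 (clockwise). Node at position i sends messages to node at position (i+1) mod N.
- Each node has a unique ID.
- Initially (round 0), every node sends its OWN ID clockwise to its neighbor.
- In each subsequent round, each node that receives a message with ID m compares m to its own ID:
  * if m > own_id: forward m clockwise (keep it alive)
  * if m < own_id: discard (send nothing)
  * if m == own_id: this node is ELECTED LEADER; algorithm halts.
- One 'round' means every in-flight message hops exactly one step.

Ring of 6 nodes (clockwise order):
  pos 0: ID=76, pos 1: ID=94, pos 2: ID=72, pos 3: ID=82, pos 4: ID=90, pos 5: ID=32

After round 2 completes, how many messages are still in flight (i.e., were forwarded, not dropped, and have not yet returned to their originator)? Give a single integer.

Answer: 2

Derivation:
Round 1: pos1(id94) recv 76: drop; pos2(id72) recv 94: fwd; pos3(id82) recv 72: drop; pos4(id90) recv 82: drop; pos5(id32) recv 90: fwd; pos0(id76) recv 32: drop
Round 2: pos3(id82) recv 94: fwd; pos0(id76) recv 90: fwd
After round 2: 2 messages still in flight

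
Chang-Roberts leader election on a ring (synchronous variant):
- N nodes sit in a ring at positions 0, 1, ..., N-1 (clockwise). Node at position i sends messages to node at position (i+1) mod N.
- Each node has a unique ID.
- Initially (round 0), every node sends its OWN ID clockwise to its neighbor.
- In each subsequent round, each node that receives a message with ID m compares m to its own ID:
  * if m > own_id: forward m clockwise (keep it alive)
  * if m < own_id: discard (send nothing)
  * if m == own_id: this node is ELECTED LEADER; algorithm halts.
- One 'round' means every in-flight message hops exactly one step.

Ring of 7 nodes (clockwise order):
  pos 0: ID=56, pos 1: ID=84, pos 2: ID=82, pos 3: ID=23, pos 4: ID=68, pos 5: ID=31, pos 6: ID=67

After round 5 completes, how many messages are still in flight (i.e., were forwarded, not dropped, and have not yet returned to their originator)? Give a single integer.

Answer: 2

Derivation:
Round 1: pos1(id84) recv 56: drop; pos2(id82) recv 84: fwd; pos3(id23) recv 82: fwd; pos4(id68) recv 23: drop; pos5(id31) recv 68: fwd; pos6(id67) recv 31: drop; pos0(id56) recv 67: fwd
Round 2: pos3(id23) recv 84: fwd; pos4(id68) recv 82: fwd; pos6(id67) recv 68: fwd; pos1(id84) recv 67: drop
Round 3: pos4(id68) recv 84: fwd; pos5(id31) recv 82: fwd; pos0(id56) recv 68: fwd
Round 4: pos5(id31) recv 84: fwd; pos6(id67) recv 82: fwd; pos1(id84) recv 68: drop
Round 5: pos6(id67) recv 84: fwd; pos0(id56) recv 82: fwd
After round 5: 2 messages still in flight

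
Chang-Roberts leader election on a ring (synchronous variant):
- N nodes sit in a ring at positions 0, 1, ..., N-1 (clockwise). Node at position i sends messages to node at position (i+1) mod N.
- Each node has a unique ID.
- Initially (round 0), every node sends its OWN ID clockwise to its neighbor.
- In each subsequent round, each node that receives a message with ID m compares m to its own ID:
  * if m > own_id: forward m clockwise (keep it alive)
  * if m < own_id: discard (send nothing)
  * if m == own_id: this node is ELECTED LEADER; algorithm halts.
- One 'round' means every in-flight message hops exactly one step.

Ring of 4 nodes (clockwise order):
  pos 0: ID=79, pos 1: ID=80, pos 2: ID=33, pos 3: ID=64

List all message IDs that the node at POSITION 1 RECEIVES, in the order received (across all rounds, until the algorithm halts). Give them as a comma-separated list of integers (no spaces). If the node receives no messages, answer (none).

Answer: 79,80

Derivation:
Round 1: pos1(id80) recv 79: drop; pos2(id33) recv 80: fwd; pos3(id64) recv 33: drop; pos0(id79) recv 64: drop
Round 2: pos3(id64) recv 80: fwd
Round 3: pos0(id79) recv 80: fwd
Round 4: pos1(id80) recv 80: ELECTED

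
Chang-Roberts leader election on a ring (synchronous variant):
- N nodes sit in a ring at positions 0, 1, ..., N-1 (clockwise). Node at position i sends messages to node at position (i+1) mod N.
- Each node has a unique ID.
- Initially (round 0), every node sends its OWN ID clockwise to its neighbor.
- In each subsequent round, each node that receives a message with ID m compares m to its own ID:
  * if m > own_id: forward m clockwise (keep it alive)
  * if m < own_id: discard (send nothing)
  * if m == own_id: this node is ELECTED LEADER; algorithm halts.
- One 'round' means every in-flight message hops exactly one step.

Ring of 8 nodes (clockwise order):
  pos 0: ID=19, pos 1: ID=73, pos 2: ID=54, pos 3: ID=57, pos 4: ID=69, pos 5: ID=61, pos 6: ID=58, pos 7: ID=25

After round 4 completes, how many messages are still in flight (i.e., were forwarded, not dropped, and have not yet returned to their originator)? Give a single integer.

Answer: 2

Derivation:
Round 1: pos1(id73) recv 19: drop; pos2(id54) recv 73: fwd; pos3(id57) recv 54: drop; pos4(id69) recv 57: drop; pos5(id61) recv 69: fwd; pos6(id58) recv 61: fwd; pos7(id25) recv 58: fwd; pos0(id19) recv 25: fwd
Round 2: pos3(id57) recv 73: fwd; pos6(id58) recv 69: fwd; pos7(id25) recv 61: fwd; pos0(id19) recv 58: fwd; pos1(id73) recv 25: drop
Round 3: pos4(id69) recv 73: fwd; pos7(id25) recv 69: fwd; pos0(id19) recv 61: fwd; pos1(id73) recv 58: drop
Round 4: pos5(id61) recv 73: fwd; pos0(id19) recv 69: fwd; pos1(id73) recv 61: drop
After round 4: 2 messages still in flight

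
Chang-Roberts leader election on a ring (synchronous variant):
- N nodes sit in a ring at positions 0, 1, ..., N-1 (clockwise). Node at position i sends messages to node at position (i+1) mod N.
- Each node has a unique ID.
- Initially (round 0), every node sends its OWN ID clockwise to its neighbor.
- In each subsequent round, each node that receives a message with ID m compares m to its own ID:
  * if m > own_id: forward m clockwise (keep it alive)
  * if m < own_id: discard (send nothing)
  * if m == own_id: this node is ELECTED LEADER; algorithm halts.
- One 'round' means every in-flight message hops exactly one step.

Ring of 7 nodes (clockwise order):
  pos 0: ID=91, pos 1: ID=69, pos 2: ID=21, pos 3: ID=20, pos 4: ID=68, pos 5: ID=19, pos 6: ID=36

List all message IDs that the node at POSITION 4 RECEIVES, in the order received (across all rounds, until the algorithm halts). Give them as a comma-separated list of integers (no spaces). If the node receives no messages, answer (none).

Round 1: pos1(id69) recv 91: fwd; pos2(id21) recv 69: fwd; pos3(id20) recv 21: fwd; pos4(id68) recv 20: drop; pos5(id19) recv 68: fwd; pos6(id36) recv 19: drop; pos0(id91) recv 36: drop
Round 2: pos2(id21) recv 91: fwd; pos3(id20) recv 69: fwd; pos4(id68) recv 21: drop; pos6(id36) recv 68: fwd
Round 3: pos3(id20) recv 91: fwd; pos4(id68) recv 69: fwd; pos0(id91) recv 68: drop
Round 4: pos4(id68) recv 91: fwd; pos5(id19) recv 69: fwd
Round 5: pos5(id19) recv 91: fwd; pos6(id36) recv 69: fwd
Round 6: pos6(id36) recv 91: fwd; pos0(id91) recv 69: drop
Round 7: pos0(id91) recv 91: ELECTED

Answer: 20,21,69,91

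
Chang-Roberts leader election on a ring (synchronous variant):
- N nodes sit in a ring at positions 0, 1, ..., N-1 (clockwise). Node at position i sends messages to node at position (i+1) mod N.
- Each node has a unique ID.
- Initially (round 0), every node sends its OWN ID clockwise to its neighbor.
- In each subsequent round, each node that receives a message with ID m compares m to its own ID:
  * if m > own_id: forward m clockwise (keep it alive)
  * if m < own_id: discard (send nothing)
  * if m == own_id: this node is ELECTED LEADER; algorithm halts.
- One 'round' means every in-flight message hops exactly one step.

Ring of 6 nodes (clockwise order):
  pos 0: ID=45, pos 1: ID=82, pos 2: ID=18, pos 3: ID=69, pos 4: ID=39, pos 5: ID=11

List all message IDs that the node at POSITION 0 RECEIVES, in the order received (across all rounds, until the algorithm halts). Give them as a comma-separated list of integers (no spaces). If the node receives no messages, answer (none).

Answer: 11,39,69,82

Derivation:
Round 1: pos1(id82) recv 45: drop; pos2(id18) recv 82: fwd; pos3(id69) recv 18: drop; pos4(id39) recv 69: fwd; pos5(id11) recv 39: fwd; pos0(id45) recv 11: drop
Round 2: pos3(id69) recv 82: fwd; pos5(id11) recv 69: fwd; pos0(id45) recv 39: drop
Round 3: pos4(id39) recv 82: fwd; pos0(id45) recv 69: fwd
Round 4: pos5(id11) recv 82: fwd; pos1(id82) recv 69: drop
Round 5: pos0(id45) recv 82: fwd
Round 6: pos1(id82) recv 82: ELECTED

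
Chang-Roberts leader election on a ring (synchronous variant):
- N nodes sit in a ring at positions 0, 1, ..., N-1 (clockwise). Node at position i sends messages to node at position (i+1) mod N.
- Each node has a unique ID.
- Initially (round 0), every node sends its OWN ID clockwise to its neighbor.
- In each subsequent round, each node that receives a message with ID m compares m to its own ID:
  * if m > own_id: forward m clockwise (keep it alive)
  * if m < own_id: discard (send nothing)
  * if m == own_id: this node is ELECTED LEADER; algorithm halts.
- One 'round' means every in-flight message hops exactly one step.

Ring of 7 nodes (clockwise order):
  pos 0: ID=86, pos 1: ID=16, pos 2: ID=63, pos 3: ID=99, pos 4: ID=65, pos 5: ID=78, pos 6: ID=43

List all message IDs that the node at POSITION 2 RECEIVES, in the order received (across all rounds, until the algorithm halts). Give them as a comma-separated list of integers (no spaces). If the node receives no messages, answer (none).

Answer: 16,86,99

Derivation:
Round 1: pos1(id16) recv 86: fwd; pos2(id63) recv 16: drop; pos3(id99) recv 63: drop; pos4(id65) recv 99: fwd; pos5(id78) recv 65: drop; pos6(id43) recv 78: fwd; pos0(id86) recv 43: drop
Round 2: pos2(id63) recv 86: fwd; pos5(id78) recv 99: fwd; pos0(id86) recv 78: drop
Round 3: pos3(id99) recv 86: drop; pos6(id43) recv 99: fwd
Round 4: pos0(id86) recv 99: fwd
Round 5: pos1(id16) recv 99: fwd
Round 6: pos2(id63) recv 99: fwd
Round 7: pos3(id99) recv 99: ELECTED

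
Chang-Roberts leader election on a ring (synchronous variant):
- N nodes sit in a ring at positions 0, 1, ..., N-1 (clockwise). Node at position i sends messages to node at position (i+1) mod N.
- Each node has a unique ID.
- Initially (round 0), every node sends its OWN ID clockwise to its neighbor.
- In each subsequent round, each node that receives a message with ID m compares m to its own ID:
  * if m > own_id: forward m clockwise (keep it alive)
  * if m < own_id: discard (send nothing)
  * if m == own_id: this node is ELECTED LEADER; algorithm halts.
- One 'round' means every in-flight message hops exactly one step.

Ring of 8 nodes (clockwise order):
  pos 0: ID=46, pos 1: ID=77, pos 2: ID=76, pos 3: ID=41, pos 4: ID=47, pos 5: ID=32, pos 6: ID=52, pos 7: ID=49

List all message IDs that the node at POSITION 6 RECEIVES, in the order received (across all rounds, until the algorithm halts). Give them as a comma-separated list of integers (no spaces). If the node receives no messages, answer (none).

Round 1: pos1(id77) recv 46: drop; pos2(id76) recv 77: fwd; pos3(id41) recv 76: fwd; pos4(id47) recv 41: drop; pos5(id32) recv 47: fwd; pos6(id52) recv 32: drop; pos7(id49) recv 52: fwd; pos0(id46) recv 49: fwd
Round 2: pos3(id41) recv 77: fwd; pos4(id47) recv 76: fwd; pos6(id52) recv 47: drop; pos0(id46) recv 52: fwd; pos1(id77) recv 49: drop
Round 3: pos4(id47) recv 77: fwd; pos5(id32) recv 76: fwd; pos1(id77) recv 52: drop
Round 4: pos5(id32) recv 77: fwd; pos6(id52) recv 76: fwd
Round 5: pos6(id52) recv 77: fwd; pos7(id49) recv 76: fwd
Round 6: pos7(id49) recv 77: fwd; pos0(id46) recv 76: fwd
Round 7: pos0(id46) recv 77: fwd; pos1(id77) recv 76: drop
Round 8: pos1(id77) recv 77: ELECTED

Answer: 32,47,76,77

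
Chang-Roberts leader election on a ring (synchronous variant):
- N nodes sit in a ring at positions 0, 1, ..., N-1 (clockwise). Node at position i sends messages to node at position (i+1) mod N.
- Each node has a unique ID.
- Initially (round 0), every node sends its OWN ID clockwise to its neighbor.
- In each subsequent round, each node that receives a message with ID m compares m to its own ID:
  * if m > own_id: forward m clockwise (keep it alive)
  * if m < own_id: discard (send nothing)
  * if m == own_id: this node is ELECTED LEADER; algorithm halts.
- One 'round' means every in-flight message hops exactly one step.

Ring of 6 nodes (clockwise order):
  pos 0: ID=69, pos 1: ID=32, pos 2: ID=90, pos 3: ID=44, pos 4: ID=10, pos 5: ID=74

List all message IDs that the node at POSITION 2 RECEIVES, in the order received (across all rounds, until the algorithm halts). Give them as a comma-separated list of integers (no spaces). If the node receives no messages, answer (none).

Round 1: pos1(id32) recv 69: fwd; pos2(id90) recv 32: drop; pos3(id44) recv 90: fwd; pos4(id10) recv 44: fwd; pos5(id74) recv 10: drop; pos0(id69) recv 74: fwd
Round 2: pos2(id90) recv 69: drop; pos4(id10) recv 90: fwd; pos5(id74) recv 44: drop; pos1(id32) recv 74: fwd
Round 3: pos5(id74) recv 90: fwd; pos2(id90) recv 74: drop
Round 4: pos0(id69) recv 90: fwd
Round 5: pos1(id32) recv 90: fwd
Round 6: pos2(id90) recv 90: ELECTED

Answer: 32,69,74,90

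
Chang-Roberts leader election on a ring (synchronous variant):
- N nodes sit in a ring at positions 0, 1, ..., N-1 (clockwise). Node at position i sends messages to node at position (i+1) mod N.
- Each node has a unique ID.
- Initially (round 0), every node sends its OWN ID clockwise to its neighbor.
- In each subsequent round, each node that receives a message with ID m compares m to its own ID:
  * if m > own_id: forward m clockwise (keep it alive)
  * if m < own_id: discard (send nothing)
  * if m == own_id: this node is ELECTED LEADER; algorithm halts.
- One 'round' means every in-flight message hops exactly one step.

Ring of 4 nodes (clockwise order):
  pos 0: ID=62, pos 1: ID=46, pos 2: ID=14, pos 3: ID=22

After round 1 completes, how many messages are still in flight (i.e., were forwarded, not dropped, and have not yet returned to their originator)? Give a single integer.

Round 1: pos1(id46) recv 62: fwd; pos2(id14) recv 46: fwd; pos3(id22) recv 14: drop; pos0(id62) recv 22: drop
After round 1: 2 messages still in flight

Answer: 2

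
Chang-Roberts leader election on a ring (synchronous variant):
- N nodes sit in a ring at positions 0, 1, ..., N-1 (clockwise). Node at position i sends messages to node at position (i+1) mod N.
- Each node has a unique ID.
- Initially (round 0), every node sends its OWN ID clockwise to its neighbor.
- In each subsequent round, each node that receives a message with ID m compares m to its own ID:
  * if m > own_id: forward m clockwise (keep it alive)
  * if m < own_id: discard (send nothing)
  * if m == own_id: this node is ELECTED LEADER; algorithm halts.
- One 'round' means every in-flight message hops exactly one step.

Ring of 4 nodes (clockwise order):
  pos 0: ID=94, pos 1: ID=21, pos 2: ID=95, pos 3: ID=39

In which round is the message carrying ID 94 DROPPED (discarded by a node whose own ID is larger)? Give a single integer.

Round 1: pos1(id21) recv 94: fwd; pos2(id95) recv 21: drop; pos3(id39) recv 95: fwd; pos0(id94) recv 39: drop
Round 2: pos2(id95) recv 94: drop; pos0(id94) recv 95: fwd
Round 3: pos1(id21) recv 95: fwd
Round 4: pos2(id95) recv 95: ELECTED
Message ID 94 originates at pos 0; dropped at pos 2 in round 2

Answer: 2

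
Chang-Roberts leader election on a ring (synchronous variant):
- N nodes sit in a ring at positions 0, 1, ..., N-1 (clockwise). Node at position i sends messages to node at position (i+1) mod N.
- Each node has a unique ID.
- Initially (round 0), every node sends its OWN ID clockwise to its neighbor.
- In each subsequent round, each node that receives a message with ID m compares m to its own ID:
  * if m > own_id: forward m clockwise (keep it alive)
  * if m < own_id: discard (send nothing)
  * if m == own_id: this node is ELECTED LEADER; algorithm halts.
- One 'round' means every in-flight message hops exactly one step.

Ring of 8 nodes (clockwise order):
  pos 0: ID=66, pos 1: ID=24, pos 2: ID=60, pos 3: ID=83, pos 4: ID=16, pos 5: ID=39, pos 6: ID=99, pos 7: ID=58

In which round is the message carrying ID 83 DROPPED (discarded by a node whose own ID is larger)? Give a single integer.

Answer: 3

Derivation:
Round 1: pos1(id24) recv 66: fwd; pos2(id60) recv 24: drop; pos3(id83) recv 60: drop; pos4(id16) recv 83: fwd; pos5(id39) recv 16: drop; pos6(id99) recv 39: drop; pos7(id58) recv 99: fwd; pos0(id66) recv 58: drop
Round 2: pos2(id60) recv 66: fwd; pos5(id39) recv 83: fwd; pos0(id66) recv 99: fwd
Round 3: pos3(id83) recv 66: drop; pos6(id99) recv 83: drop; pos1(id24) recv 99: fwd
Round 4: pos2(id60) recv 99: fwd
Round 5: pos3(id83) recv 99: fwd
Round 6: pos4(id16) recv 99: fwd
Round 7: pos5(id39) recv 99: fwd
Round 8: pos6(id99) recv 99: ELECTED
Message ID 83 originates at pos 3; dropped at pos 6 in round 3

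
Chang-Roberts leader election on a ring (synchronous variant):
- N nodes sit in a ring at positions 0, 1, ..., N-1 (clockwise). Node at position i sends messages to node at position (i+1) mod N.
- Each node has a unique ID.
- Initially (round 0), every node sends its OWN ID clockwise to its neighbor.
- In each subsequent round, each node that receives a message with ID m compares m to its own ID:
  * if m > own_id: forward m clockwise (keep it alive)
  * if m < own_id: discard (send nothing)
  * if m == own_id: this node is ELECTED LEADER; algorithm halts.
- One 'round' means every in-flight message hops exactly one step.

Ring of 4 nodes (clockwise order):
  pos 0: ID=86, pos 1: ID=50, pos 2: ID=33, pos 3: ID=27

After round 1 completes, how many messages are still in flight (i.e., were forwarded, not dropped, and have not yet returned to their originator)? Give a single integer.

Round 1: pos1(id50) recv 86: fwd; pos2(id33) recv 50: fwd; pos3(id27) recv 33: fwd; pos0(id86) recv 27: drop
After round 1: 3 messages still in flight

Answer: 3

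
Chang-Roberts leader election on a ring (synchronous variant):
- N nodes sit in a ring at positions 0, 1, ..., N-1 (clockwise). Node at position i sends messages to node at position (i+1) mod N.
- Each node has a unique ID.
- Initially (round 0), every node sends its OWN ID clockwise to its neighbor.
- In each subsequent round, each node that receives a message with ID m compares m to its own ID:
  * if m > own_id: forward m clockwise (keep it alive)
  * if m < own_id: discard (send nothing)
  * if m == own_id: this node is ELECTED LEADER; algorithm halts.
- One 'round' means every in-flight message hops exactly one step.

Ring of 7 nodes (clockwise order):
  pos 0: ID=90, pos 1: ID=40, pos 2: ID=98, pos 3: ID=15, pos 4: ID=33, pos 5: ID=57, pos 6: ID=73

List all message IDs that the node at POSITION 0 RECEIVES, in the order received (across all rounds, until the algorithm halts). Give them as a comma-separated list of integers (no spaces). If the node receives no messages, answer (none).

Round 1: pos1(id40) recv 90: fwd; pos2(id98) recv 40: drop; pos3(id15) recv 98: fwd; pos4(id33) recv 15: drop; pos5(id57) recv 33: drop; pos6(id73) recv 57: drop; pos0(id90) recv 73: drop
Round 2: pos2(id98) recv 90: drop; pos4(id33) recv 98: fwd
Round 3: pos5(id57) recv 98: fwd
Round 4: pos6(id73) recv 98: fwd
Round 5: pos0(id90) recv 98: fwd
Round 6: pos1(id40) recv 98: fwd
Round 7: pos2(id98) recv 98: ELECTED

Answer: 73,98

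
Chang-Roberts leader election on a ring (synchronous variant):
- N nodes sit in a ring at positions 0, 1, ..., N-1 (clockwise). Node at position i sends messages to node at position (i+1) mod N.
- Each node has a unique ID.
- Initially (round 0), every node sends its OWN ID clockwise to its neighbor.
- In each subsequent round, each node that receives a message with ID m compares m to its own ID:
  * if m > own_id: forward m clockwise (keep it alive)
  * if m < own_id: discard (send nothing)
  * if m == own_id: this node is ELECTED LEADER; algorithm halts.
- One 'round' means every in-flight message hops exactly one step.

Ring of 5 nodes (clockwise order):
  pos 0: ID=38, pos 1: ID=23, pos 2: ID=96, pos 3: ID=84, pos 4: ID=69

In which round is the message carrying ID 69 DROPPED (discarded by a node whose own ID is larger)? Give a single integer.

Answer: 3

Derivation:
Round 1: pos1(id23) recv 38: fwd; pos2(id96) recv 23: drop; pos3(id84) recv 96: fwd; pos4(id69) recv 84: fwd; pos0(id38) recv 69: fwd
Round 2: pos2(id96) recv 38: drop; pos4(id69) recv 96: fwd; pos0(id38) recv 84: fwd; pos1(id23) recv 69: fwd
Round 3: pos0(id38) recv 96: fwd; pos1(id23) recv 84: fwd; pos2(id96) recv 69: drop
Round 4: pos1(id23) recv 96: fwd; pos2(id96) recv 84: drop
Round 5: pos2(id96) recv 96: ELECTED
Message ID 69 originates at pos 4; dropped at pos 2 in round 3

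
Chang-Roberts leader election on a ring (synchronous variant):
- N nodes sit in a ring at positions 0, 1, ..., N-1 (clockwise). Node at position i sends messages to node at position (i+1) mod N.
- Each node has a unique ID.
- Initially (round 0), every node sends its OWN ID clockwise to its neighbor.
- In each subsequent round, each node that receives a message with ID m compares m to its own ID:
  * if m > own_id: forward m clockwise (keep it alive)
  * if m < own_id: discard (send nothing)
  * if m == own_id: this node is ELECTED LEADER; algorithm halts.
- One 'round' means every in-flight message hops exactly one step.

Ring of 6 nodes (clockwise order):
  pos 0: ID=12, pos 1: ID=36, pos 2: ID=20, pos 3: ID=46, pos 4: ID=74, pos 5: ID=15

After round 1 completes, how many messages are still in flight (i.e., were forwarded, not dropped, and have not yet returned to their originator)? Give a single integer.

Answer: 3

Derivation:
Round 1: pos1(id36) recv 12: drop; pos2(id20) recv 36: fwd; pos3(id46) recv 20: drop; pos4(id74) recv 46: drop; pos5(id15) recv 74: fwd; pos0(id12) recv 15: fwd
After round 1: 3 messages still in flight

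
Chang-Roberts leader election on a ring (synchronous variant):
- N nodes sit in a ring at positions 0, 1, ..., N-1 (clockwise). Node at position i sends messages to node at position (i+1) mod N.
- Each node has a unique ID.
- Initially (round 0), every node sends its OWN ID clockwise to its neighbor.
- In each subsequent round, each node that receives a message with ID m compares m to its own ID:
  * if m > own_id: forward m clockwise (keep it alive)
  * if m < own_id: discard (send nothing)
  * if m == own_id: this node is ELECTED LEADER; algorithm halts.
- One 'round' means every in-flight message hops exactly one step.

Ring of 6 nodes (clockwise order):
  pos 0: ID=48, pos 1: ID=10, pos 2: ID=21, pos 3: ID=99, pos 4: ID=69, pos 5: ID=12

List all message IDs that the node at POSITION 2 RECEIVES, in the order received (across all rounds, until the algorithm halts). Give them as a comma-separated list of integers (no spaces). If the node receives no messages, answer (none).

Answer: 10,48,69,99

Derivation:
Round 1: pos1(id10) recv 48: fwd; pos2(id21) recv 10: drop; pos3(id99) recv 21: drop; pos4(id69) recv 99: fwd; pos5(id12) recv 69: fwd; pos0(id48) recv 12: drop
Round 2: pos2(id21) recv 48: fwd; pos5(id12) recv 99: fwd; pos0(id48) recv 69: fwd
Round 3: pos3(id99) recv 48: drop; pos0(id48) recv 99: fwd; pos1(id10) recv 69: fwd
Round 4: pos1(id10) recv 99: fwd; pos2(id21) recv 69: fwd
Round 5: pos2(id21) recv 99: fwd; pos3(id99) recv 69: drop
Round 6: pos3(id99) recv 99: ELECTED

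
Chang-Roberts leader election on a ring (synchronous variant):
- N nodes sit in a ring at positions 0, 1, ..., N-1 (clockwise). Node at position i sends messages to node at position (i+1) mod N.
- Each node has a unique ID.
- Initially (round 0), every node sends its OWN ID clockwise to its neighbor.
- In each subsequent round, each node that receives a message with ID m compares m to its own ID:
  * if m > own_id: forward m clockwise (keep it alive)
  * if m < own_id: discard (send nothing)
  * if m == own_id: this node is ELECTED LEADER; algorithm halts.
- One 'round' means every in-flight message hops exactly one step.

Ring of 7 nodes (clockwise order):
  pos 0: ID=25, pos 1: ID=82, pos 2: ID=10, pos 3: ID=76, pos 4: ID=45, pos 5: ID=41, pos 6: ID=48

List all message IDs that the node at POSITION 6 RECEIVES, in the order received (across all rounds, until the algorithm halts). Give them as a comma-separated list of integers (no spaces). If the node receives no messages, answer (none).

Round 1: pos1(id82) recv 25: drop; pos2(id10) recv 82: fwd; pos3(id76) recv 10: drop; pos4(id45) recv 76: fwd; pos5(id41) recv 45: fwd; pos6(id48) recv 41: drop; pos0(id25) recv 48: fwd
Round 2: pos3(id76) recv 82: fwd; pos5(id41) recv 76: fwd; pos6(id48) recv 45: drop; pos1(id82) recv 48: drop
Round 3: pos4(id45) recv 82: fwd; pos6(id48) recv 76: fwd
Round 4: pos5(id41) recv 82: fwd; pos0(id25) recv 76: fwd
Round 5: pos6(id48) recv 82: fwd; pos1(id82) recv 76: drop
Round 6: pos0(id25) recv 82: fwd
Round 7: pos1(id82) recv 82: ELECTED

Answer: 41,45,76,82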